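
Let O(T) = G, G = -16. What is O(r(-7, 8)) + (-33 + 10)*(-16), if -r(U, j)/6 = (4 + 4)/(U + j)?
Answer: 352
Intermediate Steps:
r(U, j) = -48/(U + j) (r(U, j) = -6*(4 + 4)/(U + j) = -48/(U + j))
O(T) = -16
O(r(-7, 8)) + (-33 + 10)*(-16) = -16 + (-33 + 10)*(-16) = -16 - 23*(-16) = -16 + 368 = 352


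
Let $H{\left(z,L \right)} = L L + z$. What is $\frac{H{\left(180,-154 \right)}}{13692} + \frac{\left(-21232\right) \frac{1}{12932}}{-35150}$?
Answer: $\frac{339451615292}{194494774425} \approx 1.7453$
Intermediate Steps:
$H{\left(z,L \right)} = z + L^{2}$ ($H{\left(z,L \right)} = L^{2} + z = z + L^{2}$)
$\frac{H{\left(180,-154 \right)}}{13692} + \frac{\left(-21232\right) \frac{1}{12932}}{-35150} = \frac{180 + \left(-154\right)^{2}}{13692} + \frac{\left(-21232\right) \frac{1}{12932}}{-35150} = \left(180 + 23716\right) \frac{1}{13692} + \left(-21232\right) \frac{1}{12932} \left(- \frac{1}{35150}\right) = 23896 \cdot \frac{1}{13692} - - \frac{2654}{56819975} = \frac{5974}{3423} + \frac{2654}{56819975} = \frac{339451615292}{194494774425}$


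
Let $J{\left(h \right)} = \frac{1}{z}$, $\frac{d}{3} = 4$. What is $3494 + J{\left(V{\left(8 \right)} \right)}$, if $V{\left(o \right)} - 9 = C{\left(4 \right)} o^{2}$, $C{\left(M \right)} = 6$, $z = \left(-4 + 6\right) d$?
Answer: $\frac{83857}{24} \approx 3494.0$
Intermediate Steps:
$d = 12$ ($d = 3 \cdot 4 = 12$)
$z = 24$ ($z = \left(-4 + 6\right) 12 = 2 \cdot 12 = 24$)
$V{\left(o \right)} = 9 + 6 o^{2}$
$J{\left(h \right)} = \frac{1}{24}$
$3494 + J{\left(V{\left(8 \right)} \right)} = 3494 + \frac{1}{24} = \frac{83857}{24}$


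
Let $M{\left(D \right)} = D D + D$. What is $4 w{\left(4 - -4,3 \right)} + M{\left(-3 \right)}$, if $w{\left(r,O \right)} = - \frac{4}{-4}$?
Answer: $10$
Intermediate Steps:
$M{\left(D \right)} = D + D^{2}$ ($M{\left(D \right)} = D^{2} + D = D + D^{2}$)
$w{\left(r,O \right)} = 1$ ($w{\left(r,O \right)} = \left(-4\right) \left(- \frac{1}{4}\right) = 1$)
$4 w{\left(4 - -4,3 \right)} + M{\left(-3 \right)} = 4 \cdot 1 - 3 \left(1 - 3\right) = 4 - -6 = 4 + 6 = 10$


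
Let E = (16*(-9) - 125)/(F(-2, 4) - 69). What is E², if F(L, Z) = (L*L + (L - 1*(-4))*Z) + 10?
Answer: 72361/2209 ≈ 32.757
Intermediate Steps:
F(L, Z) = 10 + L² + Z*(4 + L) (F(L, Z) = (L² + (L + 4)*Z) + 10 = (L² + (4 + L)*Z) + 10 = (L² + Z*(4 + L)) + 10 = 10 + L² + Z*(4 + L))
E = 269/47 (E = (16*(-9) - 125)/((10 + (-2)² + 4*4 - 2*4) - 69) = (-144 - 125)/((10 + 4 + 16 - 8) - 69) = -269/(22 - 69) = -269/(-47) = -269*(-1/47) = 269/47 ≈ 5.7234)
E² = (269/47)² = 72361/2209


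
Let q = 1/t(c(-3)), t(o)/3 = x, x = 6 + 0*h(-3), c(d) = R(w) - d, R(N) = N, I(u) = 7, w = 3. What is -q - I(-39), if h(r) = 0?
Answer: -127/18 ≈ -7.0556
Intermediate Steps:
c(d) = 3 - d
x = 6 (x = 6 + 0*0 = 6 + 0 = 6)
t(o) = 18 (t(o) = 3*6 = 18)
q = 1/18 ≈ 0.055556
-q - I(-39) = -1*1/18 - 1*7 = -1/18 - 7 = -127/18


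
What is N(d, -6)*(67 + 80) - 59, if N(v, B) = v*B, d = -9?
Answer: 7879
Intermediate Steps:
N(v, B) = B*v
N(d, -6)*(67 + 80) - 59 = (-6*(-9))*(67 + 80) - 59 = 54*147 - 59 = 7938 - 59 = 7879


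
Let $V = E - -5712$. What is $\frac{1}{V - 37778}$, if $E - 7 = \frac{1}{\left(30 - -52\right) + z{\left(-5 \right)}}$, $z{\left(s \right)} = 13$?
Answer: $- \frac{95}{3045604} \approx -3.1192 \cdot 10^{-5}$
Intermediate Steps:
$E = \frac{666}{95}$ ($E = 7 + \frac{1}{\left(30 - -52\right) + 13} = 7 + \frac{1}{\left(30 + 52\right) + 13} = 7 + \frac{1}{82 + 13} = 7 + \frac{1}{95} = \frac{666}{95} \approx 7.0105$)
$V = \frac{543306}{95}$ ($V = \frac{666}{95} - -5712 = \frac{666}{95} + 5712 = \frac{543306}{95} \approx 5719.0$)
$\frac{1}{V - 37778} = \frac{1}{\frac{543306}{95} - 37778} = \frac{1}{- \frac{3045604}{95}} = - \frac{95}{3045604}$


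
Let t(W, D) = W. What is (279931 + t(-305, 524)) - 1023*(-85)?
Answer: 366581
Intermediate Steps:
(279931 + t(-305, 524)) - 1023*(-85) = (279931 - 305) - 1023*(-85) = 279626 + 86955 = 366581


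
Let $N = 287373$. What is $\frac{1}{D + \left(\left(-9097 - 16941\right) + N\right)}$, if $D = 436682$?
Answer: $\frac{1}{698017} \approx 1.4326 \cdot 10^{-6}$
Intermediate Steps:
$\frac{1}{D + \left(\left(-9097 - 16941\right) + N\right)} = \frac{1}{436682 + \left(\left(-9097 - 16941\right) + 287373\right)} = \frac{1}{436682 + \left(-26038 + 287373\right)} = \frac{1}{436682 + 261335} = \frac{1}{698017}$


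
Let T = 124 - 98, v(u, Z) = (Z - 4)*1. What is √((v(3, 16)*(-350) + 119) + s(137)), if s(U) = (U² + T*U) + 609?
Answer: √18859 ≈ 137.33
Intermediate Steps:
v(u, Z) = -4 + Z (v(u, Z) = (-4 + Z)*1 = -4 + Z)
T = 26
s(U) = 609 + U² + 26*U (s(U) = (U² + 26*U) + 609 = 609 + U² + 26*U)
√((v(3, 16)*(-350) + 119) + s(137)) = √(((-4 + 16)*(-350) + 119) + (609 + 137² + 26*137)) = √((12*(-350) + 119) + (609 + 18769 + 3562)) = √((-4200 + 119) + 22940) = √(-4081 + 22940) = √18859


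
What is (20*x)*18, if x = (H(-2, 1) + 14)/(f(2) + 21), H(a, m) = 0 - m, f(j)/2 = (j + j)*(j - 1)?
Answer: 4680/29 ≈ 161.38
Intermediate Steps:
f(j) = 4*j*(-1 + j) (f(j) = 2*((j + j)*(j - 1)) = 2*((2*j)*(-1 + j)) = 2*(2*j*(-1 + j)) = 4*j*(-1 + j))
H(a, m) = -m
x = 13/29 (x = (-1*1 + 14)/(4*2*(-1 + 2) + 21) = (-1 + 14)/(4*2*1 + 21) = 13/(8 + 21) = 13/29 ≈ 0.44828)
(20*x)*18 = (20*(13/29))*18 = (260/29)*18 = 4680/29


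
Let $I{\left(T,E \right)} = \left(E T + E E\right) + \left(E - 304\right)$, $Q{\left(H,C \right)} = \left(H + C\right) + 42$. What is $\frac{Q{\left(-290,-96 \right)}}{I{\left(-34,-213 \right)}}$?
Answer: $- \frac{172}{26047} \approx -0.0066034$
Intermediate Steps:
$Q{\left(H,C \right)} = 42 + C + H$ ($Q{\left(H,C \right)} = \left(C + H\right) + 42 = 42 + C + H$)
$I{\left(T,E \right)} = -304 + E + E^{2} + E T$ ($I{\left(T,E \right)} = \left(E T + E^{2}\right) + \left(-304 + E\right) = \left(E^{2} + E T\right) + \left(-304 + E\right) = -304 + E + E^{2} + E T$)
$\frac{Q{\left(-290,-96 \right)}}{I{\left(-34,-213 \right)}} = \frac{42 - 96 - 290}{-304 - 213 + \left(-213\right)^{2} - -7242} = - \frac{344}{-304 - 213 + 45369 + 7242} = - \frac{344}{52094} = \left(-344\right) \frac{1}{52094} = - \frac{172}{26047}$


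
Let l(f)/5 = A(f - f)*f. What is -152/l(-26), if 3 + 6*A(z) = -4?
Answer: -456/455 ≈ -1.0022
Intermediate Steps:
A(z) = -7/6 (A(z) = -½ + (⅙)*(-4) = -½ - ⅔ = -7/6)
l(f) = -35*f/6 (l(f) = 5*(-7*f/6) = -35*f/6)
-152/l(-26) = -152/((-35/6*(-26))) = -152/455/3 = -152*3/455 = -456/455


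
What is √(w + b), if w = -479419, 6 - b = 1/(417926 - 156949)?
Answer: I*√32652337394392454/260977 ≈ 692.4*I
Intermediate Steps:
b = 1565861/260977 (b = 6 - 1/(417926 - 156949) = 6 - 1/260977 = 1565861/260977 ≈ 6.0000)
√(w + b) = √(-479419 + 1565861/260977) = √(-125115766502/260977) = I*√32652337394392454/260977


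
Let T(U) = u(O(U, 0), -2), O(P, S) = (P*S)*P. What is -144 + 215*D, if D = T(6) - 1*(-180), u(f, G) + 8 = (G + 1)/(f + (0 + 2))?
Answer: 73457/2 ≈ 36729.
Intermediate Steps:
O(P, S) = S*P²
u(f, G) = -8 + (1 + G)/(2 + f) (u(f, G) = -8 + (G + 1)/(f + (0 + 2)) = -8 + (1 + G)/(f + 2) = -8 + (1 + G)/(2 + f))
T(U) = -17/2 (T(U) = (-15 - 2 - 0*U²)/(2 + 0*U²) = (-15 - 2 - 8*0)/(2 + 0) = (-15 - 2 + 0)/2 = (½)*(-17) = -17/2)
D = 343/2 (D = -17/2 - 1*(-180) = -17/2 + 180 = 343/2 ≈ 171.50)
-144 + 215*D = -144 + 215*(343/2) = -144 + 73745/2 = 73457/2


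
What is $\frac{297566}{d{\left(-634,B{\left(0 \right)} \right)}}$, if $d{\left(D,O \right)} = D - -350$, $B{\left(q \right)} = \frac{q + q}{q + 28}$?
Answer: $- \frac{148783}{142} \approx -1047.8$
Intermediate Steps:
$B{\left(q \right)} = \frac{2 q}{28 + q}$
$d{\left(D,O \right)} = 350 + D$ ($d{\left(D,O \right)} = D + 350 = 350 + D$)
$\frac{297566}{d{\left(-634,B{\left(0 \right)} \right)}} = \frac{297566}{350 - 634} = \frac{297566}{-284} = 297566 \left(- \frac{1}{284}\right) = - \frac{148783}{142}$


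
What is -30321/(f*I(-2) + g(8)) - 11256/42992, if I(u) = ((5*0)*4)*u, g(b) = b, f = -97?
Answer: -81478155/21496 ≈ -3790.4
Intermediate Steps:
I(u) = 0 (I(u) = (0*4)*u = 0*u = 0)
-30321/(f*I(-2) + g(8)) - 11256/42992 = -30321/(-97*0 + 8) - 11256/42992 = -30321/(0 + 8) - 11256*1/42992 = -30321/8 - 1407/5374 = -81478155/21496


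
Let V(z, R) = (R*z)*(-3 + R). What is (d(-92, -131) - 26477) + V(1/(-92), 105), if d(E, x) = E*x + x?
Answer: -674931/46 ≈ -14672.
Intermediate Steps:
d(E, x) = x + E*x
V(z, R) = R*z*(-3 + R)
(d(-92, -131) - 26477) + V(1/(-92), 105) = (-131*(1 - 92) - 26477) + 105*(-3 + 105)/(-92) = (-131*(-91) - 26477) + 105*(-1/92)*102 = (11921 - 26477) - 5355/46 = -14556 - 5355/46 = -674931/46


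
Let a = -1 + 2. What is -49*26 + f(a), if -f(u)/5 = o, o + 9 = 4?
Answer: -1249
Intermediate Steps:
a = 1
o = -5 (o = -9 + 4 = -5)
f(u) = 25 (f(u) = -5*(-5) = 25)
-49*26 + f(a) = -49*26 + 25 = -1274 + 25 = -1249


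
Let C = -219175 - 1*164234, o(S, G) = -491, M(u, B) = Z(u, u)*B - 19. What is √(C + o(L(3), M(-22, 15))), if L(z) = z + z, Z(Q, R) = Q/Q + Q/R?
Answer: 10*I*√3839 ≈ 619.6*I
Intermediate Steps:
Z(Q, R) = 1 + Q/R
M(u, B) = -19 + 2*B (M(u, B) = ((u + u)/u)*B - 19 = ((2*u)/u)*B - 19 = 2*B - 19 = -19 + 2*B)
L(z) = 2*z
C = -383409 (C = -219175 - 164234 = -383409)
√(C + o(L(3), M(-22, 15))) = √(-383409 - 491) = √(-383900) = 10*I*√3839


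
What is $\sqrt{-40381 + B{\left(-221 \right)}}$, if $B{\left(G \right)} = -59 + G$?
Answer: $i \sqrt{40661} \approx 201.65 i$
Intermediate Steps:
$\sqrt{-40381 + B{\left(-221 \right)}} = \sqrt{-40381 - 280} = \sqrt{-40661} = i \sqrt{40661}$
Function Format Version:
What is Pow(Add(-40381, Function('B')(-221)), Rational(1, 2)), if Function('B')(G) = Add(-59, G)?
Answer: Mul(I, Pow(40661, Rational(1, 2))) ≈ Mul(201.65, I)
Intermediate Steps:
Pow(Add(-40381, Function('B')(-221)), Rational(1, 2)) = Pow(Add(-40381, Add(-59, -221)), Rational(1, 2)) = Pow(Add(-40381, -280), Rational(1, 2)) = Pow(-40661, Rational(1, 2)) = Mul(I, Pow(40661, Rational(1, 2)))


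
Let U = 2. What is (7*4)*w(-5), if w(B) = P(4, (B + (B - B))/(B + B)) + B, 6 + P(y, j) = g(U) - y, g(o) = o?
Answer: -364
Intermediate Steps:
P(y, j) = -4 - y (P(y, j) = -6 + (2 - y) = -4 - y)
w(B) = -8 + B (w(B) = (-4 - 1*4) + B = (-4 - 4) + B = -8 + B)
(7*4)*w(-5) = (7*4)*(-8 - 5) = 28*(-13) = -364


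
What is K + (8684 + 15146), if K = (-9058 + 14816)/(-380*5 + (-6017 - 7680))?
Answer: 371670752/15597 ≈ 23830.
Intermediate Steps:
K = -5758/15597 (K = 5758/(-1900 - 13697) = 5758/(-15597) = 5758*(-1/15597) = -5758/15597 ≈ -0.36917)
K + (8684 + 15146) = -5758/15597 + (8684 + 15146) = -5758/15597 + 23830 = 371670752/15597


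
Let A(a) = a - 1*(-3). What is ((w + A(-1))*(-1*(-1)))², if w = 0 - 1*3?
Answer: 1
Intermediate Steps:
A(a) = 3 + a (A(a) = a + 3 = 3 + a)
w = -3 (w = 0 - 3 = -3)
((w + A(-1))*(-1*(-1)))² = ((-3 + (3 - 1))*(-1*(-1)))² = ((-3 + 2)*1)² = (-1*1)² = (-1)² = 1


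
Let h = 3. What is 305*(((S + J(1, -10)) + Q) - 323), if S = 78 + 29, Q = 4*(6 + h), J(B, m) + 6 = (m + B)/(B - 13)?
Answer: -226005/4 ≈ -56501.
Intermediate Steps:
J(B, m) = -6 + (B + m)/(-13 + B) (J(B, m) = -6 + (m + B)/(B - 13) = -6 + (B + m)/(-13 + B))
Q = 36 (Q = 4*(6 + 3) = 4*9 = 36)
S = 107
305*(((S + J(1, -10)) + Q) - 323) = 305*(((107 + (78 - 10 - 5*1)/(-13 + 1)) + 36) - 323) = 305*(((107 + (78 - 10 - 5)/(-12)) + 36) - 323) = 305*(((107 - 1/12*63) + 36) - 323) = 305*(((107 - 21/4) + 36) - 323) = 305*((407/4 + 36) - 323) = 305*(551/4 - 323) = 305*(-741/4) = -226005/4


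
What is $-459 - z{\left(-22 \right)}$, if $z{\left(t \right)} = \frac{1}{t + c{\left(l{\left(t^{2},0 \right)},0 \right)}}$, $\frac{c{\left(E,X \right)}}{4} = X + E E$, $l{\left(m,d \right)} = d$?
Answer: $- \frac{10097}{22} \approx -458.95$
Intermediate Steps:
$c{\left(E,X \right)} = 4 X + 4 E^{2}$ ($c{\left(E,X \right)} = 4 \left(X + E E\right) = 4 \left(X + E^{2}\right) = 4 X + 4 E^{2}$)
$z{\left(t \right)} = \frac{1}{t}$ ($z{\left(t \right)} = \frac{1}{t + \left(4 \cdot 0 + 4 \cdot 0^{2}\right)} = \frac{1}{t + \left(0 + 4 \cdot 0\right)} = \frac{1}{t + \left(0 + 0\right)} = \frac{1}{t + 0} = \frac{1}{t}$)
$-459 - z{\left(-22 \right)} = -459 - \frac{1}{-22} = -459 - - \frac{1}{22} = -459 + \frac{1}{22} = - \frac{10097}{22}$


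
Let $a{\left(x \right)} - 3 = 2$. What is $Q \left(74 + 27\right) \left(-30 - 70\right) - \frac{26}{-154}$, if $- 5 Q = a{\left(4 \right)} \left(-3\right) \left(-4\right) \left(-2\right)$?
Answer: $- \frac{18664787}{77} \approx -2.424 \cdot 10^{5}$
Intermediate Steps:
$a{\left(x \right)} = 5$ ($a{\left(x \right)} = 3 + 2 = 5$)
$Q = 24$ ($Q = - \frac{5 \left(-3\right) \left(-4\right) \left(-2\right)}{5} = - \frac{\left(-15\right) \left(-4\right) \left(-2\right)}{5} = - \frac{60 \left(-2\right)}{5} = \left(- \frac{1}{5}\right) \left(-120\right) = 24$)
$Q \left(74 + 27\right) \left(-30 - 70\right) - \frac{26}{-154} = 24 \left(74 + 27\right) \left(-30 - 70\right) - \frac{26}{-154} = 24 \cdot 101 \left(-100\right) - - \frac{13}{77} = 24 \left(-10100\right) + \frac{13}{77} = -242400 + \frac{13}{77} = - \frac{18664787}{77}$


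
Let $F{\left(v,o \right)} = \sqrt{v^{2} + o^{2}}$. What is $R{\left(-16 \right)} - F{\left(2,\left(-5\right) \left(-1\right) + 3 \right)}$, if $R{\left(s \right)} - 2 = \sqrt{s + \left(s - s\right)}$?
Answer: $2 - 2 \sqrt{17} + 4 i \approx -6.2462 + 4.0 i$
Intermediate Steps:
$F{\left(v,o \right)} = \sqrt{o^{2} + v^{2}}$
$R{\left(s \right)} = 2 + \sqrt{s}$ ($R{\left(s \right)} = 2 + \sqrt{s + \left(s - s\right)} = 2 + \sqrt{s + 0} = 2 + \sqrt{s}$)
$R{\left(-16 \right)} - F{\left(2,\left(-5\right) \left(-1\right) + 3 \right)} = \left(2 + \sqrt{-16}\right) - \sqrt{\left(\left(-5\right) \left(-1\right) + 3\right)^{2} + 2^{2}} = \left(2 + 4 i\right) - \sqrt{\left(5 + 3\right)^{2} + 4} = \left(2 + 4 i\right) - \sqrt{8^{2} + 4} = \left(2 + 4 i\right) - \sqrt{64 + 4} = \left(2 + 4 i\right) - \sqrt{68} = \left(2 + 4 i\right) - 2 \sqrt{17} = 2 - 2 \sqrt{17} + 4 i$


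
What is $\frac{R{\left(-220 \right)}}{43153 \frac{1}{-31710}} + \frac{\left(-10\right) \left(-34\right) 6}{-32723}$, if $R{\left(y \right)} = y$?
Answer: $\frac{20744923680}{128372329} \approx 161.6$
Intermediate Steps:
$\frac{R{\left(-220 \right)}}{43153 \frac{1}{-31710}} + \frac{\left(-10\right) \left(-34\right) 6}{-32723} = - \frac{220}{43153 \frac{1}{-31710}} + \frac{\left(-10\right) \left(-34\right) 6}{-32723} = - \frac{220}{43153 \left(- \frac{1}{31710}\right)} + 340 \cdot 6 \left(- \frac{1}{32723}\right) = - \frac{220}{- \frac{43153}{31710}} + 2040 \left(- \frac{1}{32723}\right) = \left(-220\right) \left(- \frac{31710}{43153}\right) - \frac{2040}{32723} = \frac{634200}{3923} - \frac{2040}{32723} = \frac{20744923680}{128372329}$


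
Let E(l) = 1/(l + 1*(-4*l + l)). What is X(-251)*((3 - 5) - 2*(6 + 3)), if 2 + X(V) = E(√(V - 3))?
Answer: 40 - 5*I*√254/127 ≈ 40.0 - 0.62746*I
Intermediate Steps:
E(l) = -1/(2*l) (E(l) = 1/(l + 1*(-3*l)) = 1/(l - 3*l) = 1/(-2*l) = -1/(2*l))
X(V) = -2 - 1/(2*√(-3 + V)) (X(V) = -2 - 1/(2*√(V - 3)) = -2 - 1/(2*√(-3 + V)))
X(-251)*((3 - 5) - 2*(6 + 3)) = (-2 - 1/(2*√(-3 - 251)))*((3 - 5) - 2*(6 + 3)) = (-2 - (-1)*I*√254/508)*(-2 - 2*9) = (-2 - (-1)*I*√254/508)*(-2 - 1*18) = (-2 + I*√254/508)*(-2 - 18) = (-2 + I*√254/508)*(-20) = 40 - 5*I*√254/127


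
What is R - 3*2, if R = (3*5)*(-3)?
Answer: -51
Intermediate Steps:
R = -45 (R = 15*(-3) = -45)
R - 3*2 = -45 - 3*2 = -45 - 1*6 = -45 - 6 = -51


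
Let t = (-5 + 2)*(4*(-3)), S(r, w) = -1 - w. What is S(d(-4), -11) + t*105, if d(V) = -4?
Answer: 3790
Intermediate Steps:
t = 36 (t = -3*(-12) = 36)
S(d(-4), -11) + t*105 = (-1 - 1*(-11)) + 36*105 = (-1 + 11) + 3780 = 10 + 3780 = 3790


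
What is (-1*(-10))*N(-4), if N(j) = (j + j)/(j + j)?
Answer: 10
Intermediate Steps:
N(j) = 1 (N(j) = (2*j)/((2*j)) = (2*j)*(1/(2*j)) = 1)
(-1*(-10))*N(-4) = -1*(-10)*1 = 10*1 = 10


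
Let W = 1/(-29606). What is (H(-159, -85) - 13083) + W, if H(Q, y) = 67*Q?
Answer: -702728017/29606 ≈ -23736.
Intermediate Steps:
W = -1/29606 ≈ -3.3777e-5
(H(-159, -85) - 13083) + W = (67*(-159) - 13083) - 1/29606 = (-10653 - 13083) - 1/29606 = -23736 - 1/29606 = -702728017/29606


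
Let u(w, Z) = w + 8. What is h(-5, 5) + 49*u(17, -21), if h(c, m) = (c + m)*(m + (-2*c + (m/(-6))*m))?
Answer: 1225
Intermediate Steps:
u(w, Z) = 8 + w
h(c, m) = (c + m)*(m - 2*c - m²/6) (h(c, m) = (c + m)*(m + (-2*c + (m*(-⅙))*m)) = (c + m)*(m + (-2*c + (-m/6)*m)) = (c + m)*(m + (-2*c - m²/6)) = (c + m)*(m - 2*c - m²/6))
h(-5, 5) + 49*u(17, -21) = (5² - 2*(-5)² - ⅙*5³ - 1*(-5)*5 - ⅙*(-5)*5²) + 49*(8 + 17) = (25 - 2*25 - ⅙*125 + 25 - ⅙*(-5)*25) + 49*25 = (25 - 50 - 125/6 + 25 + 125/6) + 1225 = 0 + 1225 = 1225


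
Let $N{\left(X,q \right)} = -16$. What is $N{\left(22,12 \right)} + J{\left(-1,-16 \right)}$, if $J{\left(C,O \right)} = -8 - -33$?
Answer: $9$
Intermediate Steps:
$J{\left(C,O \right)} = 25$ ($J{\left(C,O \right)} = -8 + 33 = 25$)
$N{\left(22,12 \right)} + J{\left(-1,-16 \right)} = -16 + 25 = 9$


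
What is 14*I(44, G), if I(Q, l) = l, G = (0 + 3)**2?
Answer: 126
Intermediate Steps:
G = 9 (G = 3**2 = 9)
14*I(44, G) = 14*9 = 126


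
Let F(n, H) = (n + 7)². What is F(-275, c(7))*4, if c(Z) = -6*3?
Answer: 287296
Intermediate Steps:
c(Z) = -18
F(n, H) = (7 + n)²
F(-275, c(7))*4 = (7 - 275)²*4 = (-268)²*4 = 71824*4 = 287296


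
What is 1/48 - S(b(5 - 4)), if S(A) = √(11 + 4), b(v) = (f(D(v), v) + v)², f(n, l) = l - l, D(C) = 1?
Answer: 1/48 - √15 ≈ -3.8521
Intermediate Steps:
f(n, l) = 0
b(v) = v² (b(v) = (0 + v)² = v²)
S(A) = √15
1/48 - S(b(5 - 4)) = 1/48 - √15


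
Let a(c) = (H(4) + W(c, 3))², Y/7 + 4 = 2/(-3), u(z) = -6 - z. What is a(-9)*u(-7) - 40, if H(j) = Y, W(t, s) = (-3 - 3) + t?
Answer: 20089/9 ≈ 2232.1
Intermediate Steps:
W(t, s) = -6 + t
Y = -98/3 (Y = -28 + 7*(2/(-3)) = -28 + 7*(2*(-⅓)) = -28 + 7*(-⅔) = -28 - 14/3 = -98/3 ≈ -32.667)
H(j) = -98/3
a(c) = (-116/3 + c)² (a(c) = (-98/3 + (-6 + c))² = (-116/3 + c)²)
a(-9)*u(-7) - 40 = ((-116 + 3*(-9))²/9)*(-6 - 1*(-7)) - 40 = ((-116 - 27)²/9)*(-6 + 7) - 40 = ((⅑)*(-143)²)*1 - 40 = ((⅑)*20449)*1 - 40 = (20449/9)*1 - 40 = 20449/9 - 40 = 20089/9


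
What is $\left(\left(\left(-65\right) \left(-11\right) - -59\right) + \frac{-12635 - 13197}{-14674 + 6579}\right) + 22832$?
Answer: $\frac{191116402}{8095} \approx 23609.0$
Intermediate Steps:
$\left(\left(\left(-65\right) \left(-11\right) - -59\right) + \frac{-12635 - 13197}{-14674 + 6579}\right) + 22832 = \left(\left(715 + 59\right) - \frac{25832}{-8095}\right) + 22832 = \left(774 - - \frac{25832}{8095}\right) + 22832 = \left(774 + \frac{25832}{8095}\right) + 22832 = \frac{6291362}{8095} + 22832 = \frac{191116402}{8095}$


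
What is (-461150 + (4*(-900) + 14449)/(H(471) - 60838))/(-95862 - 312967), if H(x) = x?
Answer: 27838252899/24679780243 ≈ 1.1280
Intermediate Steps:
(-461150 + (4*(-900) + 14449)/(H(471) - 60838))/(-95862 - 312967) = (-461150 + (4*(-900) + 14449)/(471 - 60838))/(-95862 - 312967) = (-461150 + (-3600 + 14449)/(-60367))/(-408829) = (-461150 + 10849*(-1/60367))*(-1/408829) = (-461150 - 10849/60367)*(-1/408829) = -27838252899/60367*(-1/408829) = 27838252899/24679780243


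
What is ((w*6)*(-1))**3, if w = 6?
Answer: -46656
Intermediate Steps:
((w*6)*(-1))**3 = ((6*6)*(-1))**3 = (36*(-1))**3 = (-36)**3 = -46656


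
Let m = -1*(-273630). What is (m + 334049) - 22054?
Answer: 585625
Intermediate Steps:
m = 273630
(m + 334049) - 22054 = (273630 + 334049) - 22054 = 607679 - 22054 = 585625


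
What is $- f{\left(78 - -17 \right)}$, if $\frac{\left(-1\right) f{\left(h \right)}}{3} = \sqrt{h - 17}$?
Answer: $3 \sqrt{78} \approx 26.495$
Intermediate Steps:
$f{\left(h \right)} = - 3 \sqrt{-17 + h}$ ($f{\left(h \right)} = - 3 \sqrt{h - 17} = - 3 \sqrt{-17 + h}$)
$- f{\left(78 - -17 \right)} = - \left(-3\right) \sqrt{-17 + \left(78 - -17\right)} = - \left(-3\right) \sqrt{-17 + \left(78 + 17\right)} = - \left(-3\right) \sqrt{-17 + 95} = - \left(-3\right) \sqrt{78} = 3 \sqrt{78}$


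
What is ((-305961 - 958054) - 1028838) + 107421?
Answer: -2185432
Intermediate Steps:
((-305961 - 958054) - 1028838) + 107421 = (-1264015 - 1028838) + 107421 = -2292853 + 107421 = -2185432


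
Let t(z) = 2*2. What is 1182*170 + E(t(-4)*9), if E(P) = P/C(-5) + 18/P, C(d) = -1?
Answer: 401809/2 ≈ 2.0090e+5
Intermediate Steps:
t(z) = 4
E(P) = -P + 18/P (E(P) = P/(-1) + 18/P = P*(-1) + 18/P = -P + 18/P)
1182*170 + E(t(-4)*9) = 1182*170 + (-4*9 + 18/((4*9))) = 200940 + (-1*36 + 18/36) = 200940 + (-36 + 18*(1/36)) = 200940 + (-36 + ½) = 200940 - 71/2 = 401809/2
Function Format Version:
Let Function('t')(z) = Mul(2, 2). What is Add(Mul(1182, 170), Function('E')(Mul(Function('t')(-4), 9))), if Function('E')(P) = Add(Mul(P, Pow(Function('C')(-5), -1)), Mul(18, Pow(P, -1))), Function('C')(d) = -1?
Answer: Rational(401809, 2) ≈ 2.0090e+5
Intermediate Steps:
Function('t')(z) = 4
Function('E')(P) = Add(Mul(-1, P), Mul(18, Pow(P, -1))) (Function('E')(P) = Add(Mul(P, Pow(-1, -1)), Mul(18, Pow(P, -1))) = Add(Mul(P, -1), Mul(18, Pow(P, -1))) = Add(Mul(-1, P), Mul(18, Pow(P, -1))))
Add(Mul(1182, 170), Function('E')(Mul(Function('t')(-4), 9))) = Add(Mul(1182, 170), Add(Mul(-1, Mul(4, 9)), Mul(18, Pow(Mul(4, 9), -1)))) = Add(200940, Add(Mul(-1, 36), Mul(18, Pow(36, -1)))) = Add(200940, Add(-36, Mul(18, Rational(1, 36)))) = Add(200940, Add(-36, Rational(1, 2))) = Add(200940, Rational(-71, 2)) = Rational(401809, 2)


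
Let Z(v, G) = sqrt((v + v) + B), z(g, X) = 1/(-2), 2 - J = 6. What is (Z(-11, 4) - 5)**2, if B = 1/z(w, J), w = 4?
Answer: 1 - 20*I*sqrt(6) ≈ 1.0 - 48.99*I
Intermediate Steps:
J = -4 (J = 2 - 1*6 = 2 - 6 = -4)
z(g, X) = -1/2
B = -2 (B = 1/(-1/2) = -2)
Z(v, G) = sqrt(-2 + 2*v) (Z(v, G) = sqrt((v + v) - 2) = sqrt(2*v - 2) = sqrt(-2 + 2*v))
(Z(-11, 4) - 5)**2 = (sqrt(-2 + 2*(-11)) - 5)**2 = (sqrt(-2 - 22) - 5)**2 = (sqrt(-24) - 5)**2 = (2*I*sqrt(6) - 5)**2 = (-5 + 2*I*sqrt(6))**2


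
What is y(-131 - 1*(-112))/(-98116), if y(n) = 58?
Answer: -29/49058 ≈ -0.00059114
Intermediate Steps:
y(-131 - 1*(-112))/(-98116) = 58/(-98116) = 58*(-1/98116) = -29/49058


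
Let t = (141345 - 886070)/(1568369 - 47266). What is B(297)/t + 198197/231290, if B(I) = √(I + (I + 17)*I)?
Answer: 198197/231290 - 13689927*√1155/744725 ≈ -623.88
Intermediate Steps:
B(I) = √(I + I*(17 + I)) (B(I) = √(I + (17 + I)*I) = √(I + I*(17 + I)))
t = -744725/1521103 ≈ -0.48960
B(297)/t + 198197/231290 = √(297*(18 + 297))/(-744725/1521103) + 198197/231290 = √(297*315)*(-1521103/744725) + 198197*(1/231290) = √93555*(-1521103/744725) + 198197/231290 = (9*√1155)*(-1521103/744725) + 198197/231290 = -13689927*√1155/744725 + 198197/231290 = 198197/231290 - 13689927*√1155/744725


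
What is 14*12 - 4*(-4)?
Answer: 184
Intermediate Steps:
14*12 - 4*(-4) = 168 + 16 = 184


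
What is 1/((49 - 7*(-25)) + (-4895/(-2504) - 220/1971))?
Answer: 4935384/1114623181 ≈ 0.0044279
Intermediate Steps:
1/((49 - 7*(-25)) + (-4895/(-2504) - 220/1971)) = 1/((49 + 175) + (-4895*(-1/2504) - 220*1/1971)) = 1/(224 + (4895/2504 - 220/1971)) = 1/(224 + 9097165/4935384) = 1/(1114623181/4935384) = 4935384/1114623181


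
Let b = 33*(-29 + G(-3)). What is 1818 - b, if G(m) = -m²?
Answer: 3072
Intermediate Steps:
b = -1254 (b = 33*(-29 - 1*(-3)²) = 33*(-29 - 1*9) = 33*(-29 - 9) = 33*(-38) = -1254)
1818 - b = 1818 - 1*(-1254) = 1818 + 1254 = 3072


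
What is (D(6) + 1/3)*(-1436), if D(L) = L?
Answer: -27284/3 ≈ -9094.7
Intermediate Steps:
(D(6) + 1/3)*(-1436) = (6 + 1/3)*(-1436) = (6 + ⅓)*(-1436) = (19/3)*(-1436) = -27284/3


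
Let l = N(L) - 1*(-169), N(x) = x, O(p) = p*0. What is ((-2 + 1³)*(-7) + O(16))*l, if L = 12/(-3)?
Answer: 1155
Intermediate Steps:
O(p) = 0
L = -4 (L = 12*(-⅓) = -4)
l = 165 (l = -4 - 1*(-169) = -4 + 169 = 165)
((-2 + 1³)*(-7) + O(16))*l = ((-2 + 1³)*(-7) + 0)*165 = ((-2 + 1)*(-7) + 0)*165 = (-1*(-7) + 0)*165 = (7 + 0)*165 = 7*165 = 1155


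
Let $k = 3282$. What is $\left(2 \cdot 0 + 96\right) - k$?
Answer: $-3186$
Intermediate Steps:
$\left(2 \cdot 0 + 96\right) - k = \left(2 \cdot 0 + 96\right) - 3282 = \left(0 + 96\right) - 3282 = 96 - 3282 = -3186$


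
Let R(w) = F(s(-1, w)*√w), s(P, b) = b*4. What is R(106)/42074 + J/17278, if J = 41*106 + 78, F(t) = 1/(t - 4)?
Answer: 443380049701919/1731627599141160 + 53*√106/100221530220 ≈ 0.25605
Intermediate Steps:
s(P, b) = 4*b
F(t) = 1/(-4 + t)
J = 4424 (J = 4346 + 78 = 4424)
R(w) = 1/(-4 + 4*w^(3/2)) (R(w) = 1/(-4 + (4*w)*√w) = 1/(-4 + 4*w^(3/2)))
R(106)/42074 + J/17278 = (1/(4*(-1 + 106^(3/2))))/42074 + 4424/17278 = (1/(4*(-1 + 106*√106)))*(1/42074) + 4424*(1/17278) = 1/(168296*(-1 + 106*√106)) + 2212/8639 = 2212/8639 + 1/(168296*(-1 + 106*√106))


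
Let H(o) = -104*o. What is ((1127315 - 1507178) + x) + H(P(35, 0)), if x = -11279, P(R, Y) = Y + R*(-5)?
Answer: -372942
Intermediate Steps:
P(R, Y) = Y - 5*R
((1127315 - 1507178) + x) + H(P(35, 0)) = ((1127315 - 1507178) - 11279) - 104*(0 - 5*35) = (-379863 - 11279) - 104*(0 - 175) = -391142 - 104*(-175) = -391142 + 18200 = -372942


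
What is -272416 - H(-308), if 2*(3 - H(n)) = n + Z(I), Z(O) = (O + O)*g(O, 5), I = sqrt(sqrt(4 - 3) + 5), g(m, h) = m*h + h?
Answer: -272543 + 5*sqrt(6) ≈ -2.7253e+5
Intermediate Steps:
g(m, h) = h + h*m (g(m, h) = h*m + h = h + h*m)
I = sqrt(6) (I = sqrt(sqrt(1) + 5) = sqrt(1 + 5) = sqrt(6) ≈ 2.4495)
Z(O) = 2*O*(5 + 5*O) (Z(O) = (O + O)*(5*(1 + O)) = (2*O)*(5 + 5*O) = 2*O*(5 + 5*O))
H(n) = 3 - n/2 - 5*sqrt(6)*(1 + sqrt(6)) (H(n) = 3 - (n + 10*sqrt(6)*(1 + sqrt(6)))/2 = 3 + (-n/2 - 5*sqrt(6)*(1 + sqrt(6))) = 3 - n/2 - 5*sqrt(6)*(1 + sqrt(6)))
-272416 - H(-308) = -272416 - (-27 - 5*sqrt(6) - 1/2*(-308)) = -272416 - (-27 - 5*sqrt(6) + 154) = -272416 - (127 - 5*sqrt(6)) = -272416 + (-127 + 5*sqrt(6)) = -272543 + 5*sqrt(6)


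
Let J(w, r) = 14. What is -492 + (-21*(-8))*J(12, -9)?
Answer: 1860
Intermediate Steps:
-492 + (-21*(-8))*J(12, -9) = -492 - 21*(-8)*14 = -492 + 168*14 = -492 + 2352 = 1860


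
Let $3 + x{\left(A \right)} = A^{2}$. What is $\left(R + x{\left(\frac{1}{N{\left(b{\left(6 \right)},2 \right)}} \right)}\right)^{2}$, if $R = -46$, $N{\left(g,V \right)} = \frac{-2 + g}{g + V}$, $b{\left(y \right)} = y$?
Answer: $2025$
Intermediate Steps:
$N{\left(g,V \right)} = \frac{-2 + g}{V + g}$
$x{\left(A \right)} = -3 + A^{2}$
$\left(R + x{\left(\frac{1}{N{\left(b{\left(6 \right)},2 \right)}} \right)}\right)^{2} = \left(-46 - \left(3 - \left(\frac{1}{\frac{1}{2 + 6} \left(-2 + 6\right)}\right)^{2}\right)\right)^{2} = \left(-46 - \left(3 - \left(\frac{1}{\frac{1}{8} \cdot 4}\right)^{2}\right)\right)^{2} = \left(-46 - \left(3 - \left(\frac{1}{\frac{1}{2}}\right)^{2}\right)\right)^{2} = \left(-46 - \left(3 - 2^{2}\right)\right)^{2} = \left(-46 + \left(-3 + 4\right)\right)^{2} = \left(-46 + 1\right)^{2} = \left(-45\right)^{2} = 2025$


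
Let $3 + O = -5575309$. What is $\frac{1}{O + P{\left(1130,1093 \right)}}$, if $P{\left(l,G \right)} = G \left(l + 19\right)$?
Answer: $- \frac{1}{4319455} \approx -2.3151 \cdot 10^{-7}$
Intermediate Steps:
$O = -5575312$ ($O = -3 - 5575309 = -5575312$)
$P{\left(l,G \right)} = G \left(19 + l\right)$
$\frac{1}{O + P{\left(1130,1093 \right)}} = \frac{1}{-5575312 + 1093 \left(19 + 1130\right)} = \frac{1}{-5575312 + 1093 \cdot 1149} = \frac{1}{-5575312 + 1255857} = \frac{1}{-4319455} = - \frac{1}{4319455}$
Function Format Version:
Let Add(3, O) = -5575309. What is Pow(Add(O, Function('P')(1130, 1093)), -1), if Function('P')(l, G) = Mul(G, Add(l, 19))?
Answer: Rational(-1, 4319455) ≈ -2.3151e-7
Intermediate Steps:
O = -5575312 (O = Add(-3, -5575309) = -5575312)
Function('P')(l, G) = Mul(G, Add(19, l))
Pow(Add(O, Function('P')(1130, 1093)), -1) = Pow(Add(-5575312, Mul(1093, Add(19, 1130))), -1) = Pow(Add(-5575312, Mul(1093, 1149)), -1) = Pow(Add(-5575312, 1255857), -1) = Pow(-4319455, -1) = Rational(-1, 4319455)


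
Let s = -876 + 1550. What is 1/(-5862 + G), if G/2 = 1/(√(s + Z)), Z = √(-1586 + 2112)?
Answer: -1/(5862 - 2/√(674 + √526)) ≈ -0.00017059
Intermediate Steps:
s = 674
Z = √526 ≈ 22.935
G = 2/√(674 + √526) (G = 2/(√(674 + √526)) = 2/√(674 + √526) ≈ 0.075759)
1/(-5862 + G) = 1/(-5862 + 2/√(674 + √526))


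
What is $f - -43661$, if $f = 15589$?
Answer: $59250$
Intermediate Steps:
$f - -43661 = 15589 - -43661 = 15589 + 43661 = 59250$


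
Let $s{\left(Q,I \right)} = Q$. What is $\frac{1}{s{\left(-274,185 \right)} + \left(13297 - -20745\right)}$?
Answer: $\frac{1}{33768} \approx 2.9614 \cdot 10^{-5}$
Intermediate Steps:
$\frac{1}{s{\left(-274,185 \right)} + \left(13297 - -20745\right)} = \frac{1}{-274 + \left(13297 - -20745\right)} = \frac{1}{-274 + \left(13297 + 20745\right)} = \frac{1}{-274 + 34042} = \frac{1}{33768}$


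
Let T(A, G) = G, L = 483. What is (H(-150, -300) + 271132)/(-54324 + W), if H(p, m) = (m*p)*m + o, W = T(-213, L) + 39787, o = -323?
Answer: 13229191/14054 ≈ 941.31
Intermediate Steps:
W = 40270 (W = 483 + 39787 = 40270)
H(p, m) = -323 + p*m² (H(p, m) = (m*p)*m - 323 = p*m² - 323 = -323 + p*m²)
(H(-150, -300) + 271132)/(-54324 + W) = ((-323 - 150*(-300)²) + 271132)/(-54324 + 40270) = ((-323 - 150*90000) + 271132)/(-14054) = ((-323 - 13500000) + 271132)*(-1/14054) = (-13500323 + 271132)*(-1/14054) = -13229191*(-1/14054) = 13229191/14054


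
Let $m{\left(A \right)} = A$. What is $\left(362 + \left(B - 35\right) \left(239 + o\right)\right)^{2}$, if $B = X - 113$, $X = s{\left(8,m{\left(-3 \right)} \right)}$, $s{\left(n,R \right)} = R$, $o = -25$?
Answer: $1020930304$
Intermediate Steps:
$X = -3$
$B = -116$ ($B = -3 - 113 = -116$)
$\left(362 + \left(B - 35\right) \left(239 + o\right)\right)^{2} = \left(362 + \left(-116 - 35\right) \left(239 - 25\right)\right)^{2} = \left(362 - 32314\right)^{2} = \left(-31952\right)^{2} = 1020930304$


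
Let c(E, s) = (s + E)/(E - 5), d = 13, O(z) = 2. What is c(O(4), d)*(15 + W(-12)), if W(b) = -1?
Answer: -70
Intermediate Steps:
c(E, s) = (E + s)/(-5 + E)
c(O(4), d)*(15 + W(-12)) = ((2 + 13)/(-5 + 2))*(15 - 1) = (15/(-3))*14 = -1/3*15*14 = -5*14 = -70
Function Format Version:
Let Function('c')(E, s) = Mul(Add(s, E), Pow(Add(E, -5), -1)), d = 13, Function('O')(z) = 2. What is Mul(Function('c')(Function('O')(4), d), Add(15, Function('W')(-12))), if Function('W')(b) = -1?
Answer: -70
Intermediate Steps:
Function('c')(E, s) = Mul(Pow(Add(-5, E), -1), Add(E, s)) (Function('c')(E, s) = Mul(Add(E, s), Pow(Add(-5, E), -1)) = Mul(Pow(Add(-5, E), -1), Add(E, s)))
Mul(Function('c')(Function('O')(4), d), Add(15, Function('W')(-12))) = Mul(Mul(Pow(Add(-5, 2), -1), Add(2, 13)), Add(15, -1)) = Mul(Mul(Pow(-3, -1), 15), 14) = Mul(Mul(Rational(-1, 3), 15), 14) = Mul(-5, 14) = -70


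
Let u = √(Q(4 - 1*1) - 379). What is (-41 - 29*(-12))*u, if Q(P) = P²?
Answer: 307*I*√370 ≈ 5905.3*I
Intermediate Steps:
u = I*√370 (u = √((4 - 1*1)² - 379) = √((4 - 1)² - 379) = √(3² - 379) = √(9 - 379) = √(-370) = I*√370 ≈ 19.235*I)
(-41 - 29*(-12))*u = (-41 - 29*(-12))*(I*√370) = (-41 + 348)*(I*√370) = 307*(I*√370) = 307*I*√370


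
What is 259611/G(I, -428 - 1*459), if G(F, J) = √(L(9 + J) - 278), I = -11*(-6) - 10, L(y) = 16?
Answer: -259611*I*√262/262 ≈ -16039.0*I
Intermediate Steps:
I = 56 (I = 66 - 10 = 56)
G(F, J) = I*√262 (G(F, J) = √(16 - 278) = √(-262) = I*√262)
259611/G(I, -428 - 1*459) = 259611/((I*√262)) = 259611*(-I*√262/262) = -259611*I*√262/262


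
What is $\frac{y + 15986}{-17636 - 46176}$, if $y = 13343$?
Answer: $- \frac{29329}{63812} \approx -0.45962$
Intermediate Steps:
$\frac{y + 15986}{-17636 - 46176} = \frac{13343 + 15986}{-17636 - 46176} = \frac{29329}{-63812} = 29329 \left(- \frac{1}{63812}\right) = - \frac{29329}{63812}$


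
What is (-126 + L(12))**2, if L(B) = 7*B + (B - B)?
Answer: 1764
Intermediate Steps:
L(B) = 7*B (L(B) = 7*B + 0 = 7*B)
(-126 + L(12))**2 = (-126 + 7*12)**2 = (-126 + 84)**2 = (-42)**2 = 1764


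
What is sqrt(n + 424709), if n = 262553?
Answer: sqrt(687262) ≈ 829.01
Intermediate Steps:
sqrt(n + 424709) = sqrt(262553 + 424709) = sqrt(687262)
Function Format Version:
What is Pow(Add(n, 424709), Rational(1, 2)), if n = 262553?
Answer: Pow(687262, Rational(1, 2)) ≈ 829.01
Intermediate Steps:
Pow(Add(n, 424709), Rational(1, 2)) = Pow(Add(262553, 424709), Rational(1, 2)) = Pow(687262, Rational(1, 2))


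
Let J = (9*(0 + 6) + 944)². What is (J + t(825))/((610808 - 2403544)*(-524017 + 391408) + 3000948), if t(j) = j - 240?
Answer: 996589/237735929172 ≈ 4.1920e-6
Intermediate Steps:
J = 996004 (J = (9*6 + 944)² = (54 + 944)² = 998² = 996004)
t(j) = -240 + j
(J + t(825))/((610808 - 2403544)*(-524017 + 391408) + 3000948) = (996004 + (-240 + 825))/((610808 - 2403544)*(-524017 + 391408) + 3000948) = (996004 + 585)/(-1792736*(-132609) + 3000948) = 996589/(237732928224 + 3000948) = 996589/237735929172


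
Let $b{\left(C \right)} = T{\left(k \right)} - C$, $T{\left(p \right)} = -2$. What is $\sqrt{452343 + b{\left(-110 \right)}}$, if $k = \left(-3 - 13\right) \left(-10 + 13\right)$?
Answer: $\sqrt{452451} \approx 672.64$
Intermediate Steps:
$k = -48$ ($k = \left(-16\right) 3 = -48$)
$b{\left(C \right)} = -2 - C$
$\sqrt{452343 + b{\left(-110 \right)}} = \sqrt{452343 - -108} = \sqrt{452343 + \left(-2 + 110\right)} = \sqrt{452343 + 108} = \sqrt{452451}$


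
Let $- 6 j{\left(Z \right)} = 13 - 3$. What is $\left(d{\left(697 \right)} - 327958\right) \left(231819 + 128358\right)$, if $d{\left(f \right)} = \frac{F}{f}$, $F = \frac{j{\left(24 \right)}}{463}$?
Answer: $- \frac{38119568401062721}{322711} \approx -1.1812 \cdot 10^{11}$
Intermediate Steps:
$j{\left(Z \right)} = - \frac{5}{3}$ ($j{\left(Z \right)} = - \frac{13 - 3}{6} = \left(- \frac{1}{6}\right) 10 = - \frac{5}{3}$)
$F = - \frac{5}{1389}$ ($F = - \frac{5}{3 \cdot 463} = \left(- \frac{5}{3}\right) \frac{1}{463} = - \frac{5}{1389} \approx -0.0035997$)
$d{\left(f \right)} = - \frac{5}{1389 f}$
$\left(d{\left(697 \right)} - 327958\right) \left(231819 + 128358\right) = \left(- \frac{5}{1389 \cdot 697} - 327958\right) \left(231819 + 128358\right) = \left(\left(- \frac{5}{1389}\right) \frac{1}{697} - 327958\right) 360177 = \left(- \frac{5}{968133} - 327958\right) 360177 = \left(- \frac{317506962419}{968133}\right) 360177 = - \frac{38119568401062721}{322711}$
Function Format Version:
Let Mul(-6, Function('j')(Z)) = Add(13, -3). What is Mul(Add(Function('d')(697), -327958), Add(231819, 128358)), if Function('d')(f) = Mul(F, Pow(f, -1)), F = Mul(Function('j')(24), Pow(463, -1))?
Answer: Rational(-38119568401062721, 322711) ≈ -1.1812e+11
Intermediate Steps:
Function('j')(Z) = Rational(-5, 3) (Function('j')(Z) = Mul(Rational(-1, 6), Add(13, -3)) = Mul(Rational(-1, 6), 10) = Rational(-5, 3))
F = Rational(-5, 1389) (F = Mul(Rational(-5, 3), Pow(463, -1)) = Mul(Rational(-5, 3), Rational(1, 463)) = Rational(-5, 1389) ≈ -0.0035997)
Function('d')(f) = Mul(Rational(-5, 1389), Pow(f, -1))
Mul(Add(Function('d')(697), -327958), Add(231819, 128358)) = Mul(Add(Mul(Rational(-5, 1389), Pow(697, -1)), -327958), Add(231819, 128358)) = Mul(Add(Mul(Rational(-5, 1389), Rational(1, 697)), -327958), 360177) = Mul(Add(Rational(-5, 968133), -327958), 360177) = Mul(Rational(-317506962419, 968133), 360177) = Rational(-38119568401062721, 322711)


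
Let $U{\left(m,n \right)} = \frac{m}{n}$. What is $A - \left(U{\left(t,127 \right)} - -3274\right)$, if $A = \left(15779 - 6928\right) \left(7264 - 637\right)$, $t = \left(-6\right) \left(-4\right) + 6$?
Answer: $\frac{7448842451}{127} \approx 5.8652 \cdot 10^{7}$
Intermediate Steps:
$t = 30$ ($t = 24 + 6 = 30$)
$A = 58655577$ ($A = 8851 \cdot 6627 = 58655577$)
$A - \left(U{\left(t,127 \right)} - -3274\right) = 58655577 - \left(\frac{30}{127} - -3274\right) = 58655577 - \left(30 \cdot \frac{1}{127} + 3274\right) = 58655577 - \left(\frac{30}{127} + 3274\right) = 58655577 - \frac{415828}{127} = \frac{7448842451}{127}$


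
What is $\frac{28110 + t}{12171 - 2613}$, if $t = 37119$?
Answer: $\frac{21743}{3186} \approx 6.8245$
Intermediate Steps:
$\frac{28110 + t}{12171 - 2613} = \frac{28110 + 37119}{12171 - 2613} = \frac{65229}{9558} = 65229 \cdot \frac{1}{9558} = \frac{21743}{3186}$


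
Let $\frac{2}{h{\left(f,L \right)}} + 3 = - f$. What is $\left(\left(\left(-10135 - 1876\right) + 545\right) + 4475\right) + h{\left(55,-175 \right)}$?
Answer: $- \frac{202740}{29} \approx -6991.0$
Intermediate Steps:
$h{\left(f,L \right)} = \frac{2}{-3 - f}$
$\left(\left(\left(-10135 - 1876\right) + 545\right) + 4475\right) + h{\left(55,-175 \right)} = \left(\left(\left(-10135 - 1876\right) + 545\right) + 4475\right) - \frac{2}{3 + 55} = \left(\left(-12011 + 545\right) + 4475\right) - \frac{2}{58} = \left(-11466 + 4475\right) - \frac{1}{29} = -6991 - \frac{1}{29} = - \frac{202740}{29}$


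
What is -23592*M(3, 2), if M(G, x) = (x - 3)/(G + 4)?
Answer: 23592/7 ≈ 3370.3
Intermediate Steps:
M(G, x) = (-3 + x)/(4 + G)
-23592*M(3, 2) = -23592*(-3 + 2)/(4 + 3) = -23592*(-1)/7 = -23592*(-⅐) = 23592/7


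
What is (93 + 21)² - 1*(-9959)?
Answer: 22955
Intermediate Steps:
(93 + 21)² - 1*(-9959) = 114² + 9959 = 12996 + 9959 = 22955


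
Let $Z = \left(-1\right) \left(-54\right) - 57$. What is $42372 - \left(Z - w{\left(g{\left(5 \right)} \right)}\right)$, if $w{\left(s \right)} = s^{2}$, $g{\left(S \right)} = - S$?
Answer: $42400$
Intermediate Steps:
$Z = -3$ ($Z = 54 - 57 = -3$)
$42372 - \left(Z - w{\left(g{\left(5 \right)} \right)}\right) = 42372 - \left(-3 - \left(\left(-1\right) 5\right)^{2}\right) = 42372 + \left(\left(-5\right)^{2} + 3\right) = 42372 + \left(25 + 3\right) = 42372 + 28 = 42400$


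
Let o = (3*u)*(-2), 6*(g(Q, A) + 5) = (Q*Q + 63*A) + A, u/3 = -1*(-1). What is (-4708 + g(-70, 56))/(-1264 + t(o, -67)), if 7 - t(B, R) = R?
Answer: 3299/1190 ≈ 2.7723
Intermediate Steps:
u = 3 (u = 3*(-1*(-1)) = 3*1 = 3)
g(Q, A) = -5 + Q²/6 + 32*A/3 (g(Q, A) = -5 + ((Q*Q + 63*A) + A)/6 = -5 + ((Q² + 63*A) + A)/6 = -5 + (Q² + 64*A)/6 = -5 + (Q²/6 + 32*A/3) = -5 + Q²/6 + 32*A/3)
o = -18 (o = (3*3)*(-2) = 9*(-2) = -18)
t(B, R) = 7 - R
(-4708 + g(-70, 56))/(-1264 + t(o, -67)) = (-4708 + (-5 + (⅙)*(-70)² + (32/3)*56))/(-1264 + (7 - 1*(-67))) = (-4708 + (-5 + (⅙)*4900 + 1792/3))/(-1264 + (7 + 67)) = (-4708 + (-5 + 2450/3 + 1792/3))/(-1264 + 74) = (-4708 + 1409)/(-1190) = -3299*(-1/1190) = 3299/1190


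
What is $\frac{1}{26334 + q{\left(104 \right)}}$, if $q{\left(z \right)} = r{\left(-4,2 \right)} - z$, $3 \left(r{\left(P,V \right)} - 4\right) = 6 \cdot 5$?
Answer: $\frac{1}{26244} \approx 3.8104 \cdot 10^{-5}$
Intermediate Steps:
$r{\left(P,V \right)} = 14$ ($r{\left(P,V \right)} = 4 + \frac{6 \cdot 5}{3} = 4 + \frac{1}{3} \cdot 30 = 4 + 10 = 14$)
$q{\left(z \right)} = 14 - z$
$\frac{1}{26334 + q{\left(104 \right)}} = \frac{1}{26334 + \left(14 - 104\right)} = \frac{1}{26334 - 90} = \frac{1}{26244}$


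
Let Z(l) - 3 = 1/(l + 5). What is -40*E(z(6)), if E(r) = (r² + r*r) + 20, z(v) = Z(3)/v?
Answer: -118325/144 ≈ -821.70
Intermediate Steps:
Z(l) = 3 + 1/(5 + l) (Z(l) = 3 + 1/(l + 5) = 3 + 1/(5 + l))
z(v) = 25/(8*v) (z(v) = ((16 + 3*3)/(5 + 3))/v = ((16 + 9)/8)/v = ((⅛)*25)/v = 25/(8*v))
E(r) = 20 + 2*r² (E(r) = (r² + r²) + 20 = 2*r² + 20 = 20 + 2*r²)
-40*E(z(6)) = -40*(20 + 2*((25/8)/6)²) = -40*(20 + 2*((25/8)*(⅙))²) = -40*(20 + 2*(25/48)²) = -40*(20 + 2*(625/2304)) = -40*(20 + 625/1152) = -40*23665/1152 = -118325/144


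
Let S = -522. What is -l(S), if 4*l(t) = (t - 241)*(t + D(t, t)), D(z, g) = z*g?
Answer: 103753503/2 ≈ 5.1877e+7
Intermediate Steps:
D(z, g) = g*z
l(t) = (-241 + t)*(t + t²)/4 (l(t) = ((t - 241)*(t + t*t))/4 = ((-241 + t)*(t + t²))/4 = (-241 + t)*(t + t²)/4)
-l(S) = -(-522)*(-241 + (-522)² - 240*(-522))/4 = -(-522)*(-241 + 272484 + 125280)/4 = -(-522)*397523/4 = -1*(-103753503/2) = 103753503/2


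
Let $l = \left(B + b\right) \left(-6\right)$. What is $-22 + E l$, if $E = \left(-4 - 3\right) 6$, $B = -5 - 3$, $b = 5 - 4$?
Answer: $-1786$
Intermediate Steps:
$b = 1$
$B = -8$ ($B = -5 - 3 = -8$)
$E = -42$ ($E = \left(-7\right) 6 = -42$)
$l = 42$ ($l = \left(-8 + 1\right) \left(-6\right) = \left(-7\right) \left(-6\right) = 42$)
$-22 + E l = -22 - 1764 = -1786$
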